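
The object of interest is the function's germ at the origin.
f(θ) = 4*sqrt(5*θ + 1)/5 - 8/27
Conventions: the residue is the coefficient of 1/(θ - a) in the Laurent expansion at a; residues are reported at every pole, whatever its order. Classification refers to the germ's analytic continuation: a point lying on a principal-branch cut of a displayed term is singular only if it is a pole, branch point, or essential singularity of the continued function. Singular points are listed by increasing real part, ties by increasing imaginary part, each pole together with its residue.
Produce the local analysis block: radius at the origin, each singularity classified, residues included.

Branch term (4/5)*sqrt(1 - θ/(-1/5)): its argument vanishes at θ = -1/5, a square-root branch point, modulus 1/5.
The radius of convergence is the smallest modulus among the singular points: 1/5.

Radius of convergence at 0: 1/5.
At -1/5: an algebraic (square-root) branch point.


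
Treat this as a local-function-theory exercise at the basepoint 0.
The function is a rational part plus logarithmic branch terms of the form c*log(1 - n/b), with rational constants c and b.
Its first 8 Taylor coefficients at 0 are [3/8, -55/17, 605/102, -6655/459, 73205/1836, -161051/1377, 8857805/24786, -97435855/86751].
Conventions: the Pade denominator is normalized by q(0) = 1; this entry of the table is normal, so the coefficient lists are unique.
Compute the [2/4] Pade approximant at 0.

Taylor coefficients needed (read off): a_0 = 3/8, a_1 = -55/17, a_2 = 605/102, a_3 = -6655/459, a_4 = 73205/1836, a_5 = -161051/1377, a_6 = 8857805/24786.
Write the denominator as Q(n) = 1 + q1*n + q2*n^2 + q3*n^3 + q4*n^4. Requiring Q*f - P = O(n^7) with deg P <= 2 kills the coefficients of n^3..n^6 in Q*f:
  n^3: a_3 + q1*a_2 + q2*a_1 + q3*a_0 = 0, i.e. -6655/459 + (605/102)*q1 + (-55/17)*q2 + (3/8)*q3 = 0.
  n^4: a_4 + q1*a_3 + q2*a_2 + q3*a_1 + q4*a_0 = 0, i.e. 73205/1836 + (-6655/459)*q1 + (605/102)*q2 + (-55/17)*q3 + (3/8)*q4 = 0.
  n^5: a_5 + q1*a_4 + q2*a_3 + q3*a_2 + q4*a_1 = 0, i.e. -161051/1377 + (73205/1836)*q1 + (-6655/459)*q2 + (605/102)*q3 + (-55/17)*q4 = 0.
  n^6: a_6 + q1*a_5 + q2*a_4 + q3*a_3 + q4*a_2 = 0, i.e. 8857805/24786 + (-161051/1377)*q1 + (73205/1836)*q2 + (-6655/459)*q3 + (605/102)*q4 = 0.
Solving this linear system: q1 = 77828/17793, q2 = 916322/266895, q3 = -144232/160137, q4 = 1035518/1441233.
The numerator is Q*f truncated at degree 2: P0 = a_0 = 3/8; P1 = a_1 + q1*a_0 = -321641/201654; P2 = a_2 + q1*a_1 + q2*a_0 = -41939513/6049620.

The Pade approximant has numerator coefficients [3/8, -321641/201654, -41939513/6049620]; denominator coefficients [1, 77828/17793, 916322/266895, -144232/160137, 1035518/1441233].


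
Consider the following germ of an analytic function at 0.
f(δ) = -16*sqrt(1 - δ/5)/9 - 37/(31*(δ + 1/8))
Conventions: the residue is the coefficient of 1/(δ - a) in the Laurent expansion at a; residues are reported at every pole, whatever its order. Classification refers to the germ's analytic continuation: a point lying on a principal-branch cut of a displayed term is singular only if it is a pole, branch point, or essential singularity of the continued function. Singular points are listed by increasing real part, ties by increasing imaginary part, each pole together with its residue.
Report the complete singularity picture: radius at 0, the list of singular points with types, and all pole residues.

Denominator factor (δ + 1/8): pole of order 1 at -1/8, modulus 1/8.
Branch term (-16/9)*sqrt(1 - δ/(5)): its argument vanishes at δ = 5, a square-root branch point, modulus 5.
The radius of convergence is the smallest modulus among the singular points: 1/8.
The branch term is analytic at -1/8 and contributes nothing to the residue; only the rational part matters.
At the order-1 pole -1/8 set g(δ) = (δ - (-1/8))*(rational part) = -37/31.
Simple pole: residue = g(a) at a = -1/8, which is -37/31.
List the singular points by increasing real part (a conjugate pair: the negative imaginary part first).

Radius of convergence at 0: 1/8.
At -1/8: a pole of order 1; residue -37/31.
At 5: an algebraic (square-root) branch point.


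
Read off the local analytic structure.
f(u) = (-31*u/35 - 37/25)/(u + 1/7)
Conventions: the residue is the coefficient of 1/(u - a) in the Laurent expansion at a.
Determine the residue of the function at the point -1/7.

The residue is -1658/1225.

At the order-1 pole -1/7 set g(u) = (u - (-1/7))*f(u) = -31*u/35 - 37/25.
Simple pole: residue = g(a) at a = -1/7, which is -1658/1225.


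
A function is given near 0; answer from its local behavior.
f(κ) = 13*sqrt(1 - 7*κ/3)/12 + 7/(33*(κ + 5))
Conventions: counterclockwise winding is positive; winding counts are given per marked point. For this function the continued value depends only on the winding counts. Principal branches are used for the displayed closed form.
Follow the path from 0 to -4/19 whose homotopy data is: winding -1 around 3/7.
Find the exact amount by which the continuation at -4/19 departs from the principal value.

Continued minus principal equals -(13/342)*sqrt(4845).

The rational part is single-valued and drops out of the difference; each branch term changes only by its own monodromy.
(13/12)*sqrt(1 - κ/(3/7)): winding -1 is odd, the square root flips sign, contributing -2*(13/12)*sqrt(1 - (-4/19)/(3/7)) = -2*(13/12)*sqrt(85/57) = -(13/342)*sqrt(4845).
Summing the contributions at κ = -4/19 gives -(13/342)*sqrt(4845).


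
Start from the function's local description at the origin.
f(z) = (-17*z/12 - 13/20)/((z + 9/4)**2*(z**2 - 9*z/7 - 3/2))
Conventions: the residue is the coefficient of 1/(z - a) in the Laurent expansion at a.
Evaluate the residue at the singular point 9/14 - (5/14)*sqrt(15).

The residue is -173614/2613645 + (53438/65341125)*sqrt(15).

The factor z**2 - 9*z/7 - 3/2 splits as (z - a)(z - a') with a = 9/14 - (5/14)*sqrt(15), a' = 9/14 + (5/14)*sqrt(15). At the order-1 pole a set g(z) = (z - a)*f(z) = [(-17*z/12 - 13/20)/(z + 9/4)**2] / (z - a').
Simple pole: residue = g(a) at a = 9/14 - (5/14)*sqrt(15), which is -173614/2613645 + (53438/65341125)*sqrt(15).


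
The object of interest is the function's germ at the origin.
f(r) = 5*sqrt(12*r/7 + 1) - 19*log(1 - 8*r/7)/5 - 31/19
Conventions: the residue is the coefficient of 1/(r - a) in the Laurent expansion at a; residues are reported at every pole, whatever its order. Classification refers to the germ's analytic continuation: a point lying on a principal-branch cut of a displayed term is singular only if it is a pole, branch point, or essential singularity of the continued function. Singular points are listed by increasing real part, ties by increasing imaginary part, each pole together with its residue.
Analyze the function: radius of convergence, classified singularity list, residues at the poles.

Radius of convergence at 0: 7/12.
At -7/12: an algebraic (square-root) branch point.
At 7/8: a logarithmic branch point.

Branch term (5)*sqrt(1 - r/(-7/12)): its argument vanishes at r = -7/12, a square-root branch point, modulus 7/12.
Branch term (-19/5)*log(1 - r/(7/8)): its argument vanishes at r = 7/8, a logarithmic branch point, modulus 7/8.
The radius of convergence is the smallest modulus among the singular points: 7/12.
List the singular points by increasing real part (a conjugate pair: the negative imaginary part first).


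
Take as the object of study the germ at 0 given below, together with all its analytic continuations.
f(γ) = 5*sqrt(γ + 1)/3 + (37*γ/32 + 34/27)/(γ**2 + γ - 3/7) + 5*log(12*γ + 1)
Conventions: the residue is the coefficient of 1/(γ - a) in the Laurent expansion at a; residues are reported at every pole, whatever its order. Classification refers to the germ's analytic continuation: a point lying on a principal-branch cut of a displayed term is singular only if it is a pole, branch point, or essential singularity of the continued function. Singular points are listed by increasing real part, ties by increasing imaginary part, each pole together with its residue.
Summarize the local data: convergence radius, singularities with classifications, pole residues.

Radius of convergence at 0: 1/12.
At -1/2 - (1/14)*sqrt(133): a pole of order 1; residue 37/64 - (1177/32832)*sqrt(133).
At -1: an algebraic (square-root) branch point.
At -1/12: a logarithmic branch point.
At -1/2 + (1/14)*sqrt(133): a pole of order 1; residue 37/64 + (1177/32832)*sqrt(133).

Denominator factor (γ**2 + γ - 3/7): discriminant 19/7, real irrational roots -1/2 + (1/14)*sqrt(133) and -1/2 - (1/14)*sqrt(133); poles of order 1, moduli -1/2 + (1/14)*sqrt(133) and 1/2 + (1/14)*sqrt(133).
Branch term (5)*log(1 - γ/(-1/12)): its argument vanishes at γ = -1/12, a logarithmic branch point, modulus 1/12.
Branch term (5/3)*sqrt(1 - γ/(-1)): its argument vanishes at γ = -1, a square-root branch point, modulus 1.
The radius of convergence is the smallest modulus among the singular points: 1/12.
The branch terms are analytic at -1/2 - (1/14)*sqrt(133) and contribute nothing to the residue; only the rational part matters.
The factor γ**2 + γ - 3/7 splits as (γ - a)(γ - a') with a = -1/2 - (1/14)*sqrt(133), a' = -1/2 + (1/14)*sqrt(133). At the order-1 pole a set g(γ) = (γ - a)*(rational part) = [37*γ/32 + 34/27] / (γ - a').
Simple pole: residue = g(a) at a = -1/2 - (1/14)*sqrt(133), which is 37/64 - (1177/32832)*sqrt(133).
The branch terms are analytic at -1/2 + (1/14)*sqrt(133) and contribute nothing to the residue; only the rational part matters.
The factor γ**2 + γ - 3/7 splits as (γ - a)(γ - a') with a = -1/2 + (1/14)*sqrt(133), a' = -1/2 - (1/14)*sqrt(133). At the order-1 pole a set g(γ) = (γ - a)*(rational part) = [37*γ/32 + 34/27] / (γ - a').
Simple pole: residue = g(a) at a = -1/2 + (1/14)*sqrt(133), which is 37/64 + (1177/32832)*sqrt(133).
List the singular points by increasing real part (a conjugate pair: the negative imaginary part first).


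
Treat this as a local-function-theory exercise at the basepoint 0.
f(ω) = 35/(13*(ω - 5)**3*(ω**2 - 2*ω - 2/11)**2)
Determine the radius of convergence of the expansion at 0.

The radius of convergence is -1 + (1/11)*sqrt(143).

Denominator factor (ω**2 - 2*ω - 2/11)^2: discriminant 52/11, real irrational roots 1 + (1/11)*sqrt(143) and 1 - (1/11)*sqrt(143); poles of order 2, moduli 1 + (1/11)*sqrt(143) and -1 + (1/11)*sqrt(143).
Denominator factor (ω - 5)^3: pole of order 3 at 5, modulus 5.
The radius of convergence is the smallest modulus among the singular points: -1 + (1/11)*sqrt(143).


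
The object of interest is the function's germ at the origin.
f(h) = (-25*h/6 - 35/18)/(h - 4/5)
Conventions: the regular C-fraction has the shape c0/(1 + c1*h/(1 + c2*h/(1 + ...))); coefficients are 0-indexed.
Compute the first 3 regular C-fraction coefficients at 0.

Taylor coefficients (expand at 0): a_0 = 175/72, a_1 = 2375/288, a_2 = 11875/1152.
c0 = a_0 = 175/72. Peel one level at a time: if S = 1 + c*h/S' with S'(0) = 1, then c is the h-coefficient of S and S' = c*h/(S - 1).
S_1 = c0/f = 1 + (-95/28)*h + (1425/196)*h^2 + ...; c1 = -95/28.
S_2 = c1*h/(S_1 - 1) = 1 + (15/7)*h + ...; c2 = 15/7.

The regular C-fraction coefficients are [175/72, -95/28, 15/7].


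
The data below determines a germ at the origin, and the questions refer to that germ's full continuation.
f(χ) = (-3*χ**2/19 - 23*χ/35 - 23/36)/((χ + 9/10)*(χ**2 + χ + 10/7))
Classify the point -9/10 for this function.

The denominator factor χ + 9/10 vanishes at -9/10 and appears to the power 1; the numerator there equals -2099/11970, nonzero, and no other factor vanishes.
Hence a pole whose order is the multiplicity, 1.

The point is a pole of order 1.


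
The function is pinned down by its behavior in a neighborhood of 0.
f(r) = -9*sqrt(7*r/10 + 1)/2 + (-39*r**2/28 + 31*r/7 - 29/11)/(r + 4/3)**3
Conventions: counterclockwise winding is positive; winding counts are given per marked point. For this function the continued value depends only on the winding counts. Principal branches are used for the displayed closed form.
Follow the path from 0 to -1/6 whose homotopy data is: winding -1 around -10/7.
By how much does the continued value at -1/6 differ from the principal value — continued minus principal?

The rational part is single-valued and drops out of the difference; each branch term changes only by its own monodromy.
(-9/2)*sqrt(1 - r/(-10/7)): winding -1 is odd, the square root flips sign, contributing -2*(-9/2)*sqrt(1 - (-1/6)/(-10/7)) = -2*(-9/2)*sqrt(53/60) = (3/10)*sqrt(795).
Summing the contributions at r = -1/6 gives (3/10)*sqrt(795).

Continued minus principal equals (3/10)*sqrt(795).


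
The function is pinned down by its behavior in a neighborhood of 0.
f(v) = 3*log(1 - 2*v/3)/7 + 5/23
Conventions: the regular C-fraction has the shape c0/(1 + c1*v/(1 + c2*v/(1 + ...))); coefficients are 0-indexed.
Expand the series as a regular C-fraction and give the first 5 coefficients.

Taylor coefficients (expand at 0): a_0 = 5/23, a_1 = -2/7, a_2 = -2/21, a_3 = -8/189, a_4 = -4/189.
c0 = a_0 = 5/23. Peel one level at a time: if S = 1 + c*v/S' with S'(0) = 1, then c is the v-coefficient of S and S' = c*v/(S - 1).
S_1 = c0/f = 1 + (46/35)*v + (7958/3675)*v^2 + ...; c1 = 46/35.
S_2 = c1*v/(S_1 - 1) = 1 + (-173/105)*v + (-1/27)*v^2 + ...; c2 = -173/105.
S_3 = c2*v/(S_2 - 1) = 1 + (-35/1557)*v + (-16940/2424249)*v^2 + ...; c3 = -35/1557.
S_4 = c3*v/(S_3 - 1) = 1 + (-484/1557)*v + ...; c4 = -484/1557.

The regular C-fraction coefficients are [5/23, 46/35, -173/105, -35/1557, -484/1557].


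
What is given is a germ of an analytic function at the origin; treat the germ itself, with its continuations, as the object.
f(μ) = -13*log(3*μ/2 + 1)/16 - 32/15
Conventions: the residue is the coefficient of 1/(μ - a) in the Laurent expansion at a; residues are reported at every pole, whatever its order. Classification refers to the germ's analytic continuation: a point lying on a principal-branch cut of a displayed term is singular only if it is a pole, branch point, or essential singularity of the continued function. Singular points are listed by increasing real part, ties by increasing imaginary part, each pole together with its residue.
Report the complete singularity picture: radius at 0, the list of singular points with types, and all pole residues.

Branch term (-13/16)*log(1 - μ/(-2/3)): its argument vanishes at μ = -2/3, a logarithmic branch point, modulus 2/3.
The radius of convergence is the smallest modulus among the singular points: 2/3.

Radius of convergence at 0: 2/3.
At -2/3: a logarithmic branch point.


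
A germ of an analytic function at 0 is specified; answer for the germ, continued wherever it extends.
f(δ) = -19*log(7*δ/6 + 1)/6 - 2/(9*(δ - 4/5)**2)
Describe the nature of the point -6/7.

The term (-19/6)*log(1 - δ/(-6/7)) has argument 1 - -6/7/(-6/7) = 0 at -6/7: a logarithmic (infinitely-sheeted) branch point; the remaining terms are analytic or single-valued there.

The point is a logarithmic branch point.


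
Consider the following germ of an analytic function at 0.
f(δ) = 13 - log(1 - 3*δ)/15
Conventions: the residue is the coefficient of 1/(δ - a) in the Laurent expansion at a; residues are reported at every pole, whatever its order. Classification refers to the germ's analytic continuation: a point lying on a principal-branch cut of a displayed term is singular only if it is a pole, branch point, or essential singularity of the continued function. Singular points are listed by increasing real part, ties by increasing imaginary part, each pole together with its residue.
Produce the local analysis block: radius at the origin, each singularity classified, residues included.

Radius of convergence at 0: 1/3.
At 1/3: a logarithmic branch point.

Branch term (-1/15)*log(1 - δ/(1/3)): its argument vanishes at δ = 1/3, a logarithmic branch point, modulus 1/3.
The radius of convergence is the smallest modulus among the singular points: 1/3.


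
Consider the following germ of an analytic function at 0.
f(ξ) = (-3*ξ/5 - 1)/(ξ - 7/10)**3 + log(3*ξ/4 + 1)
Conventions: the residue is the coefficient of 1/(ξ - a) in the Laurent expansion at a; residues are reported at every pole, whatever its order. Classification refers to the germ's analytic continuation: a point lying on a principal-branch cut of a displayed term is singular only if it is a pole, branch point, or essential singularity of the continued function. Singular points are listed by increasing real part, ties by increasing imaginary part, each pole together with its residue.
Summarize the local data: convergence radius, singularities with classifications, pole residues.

Denominator factor (ξ - 7/10)^3: pole of order 3 at 7/10, modulus 7/10.
Branch term (1)*log(1 - ξ/(-4/3)): its argument vanishes at ξ = -4/3, a logarithmic branch point, modulus 4/3.
The radius of convergence is the smallest modulus among the singular points: 7/10.
The branch term is analytic at 7/10 and contributes nothing to the residue; only the rational part matters.
At the order-3 pole 7/10 set g(ξ) = (ξ - (7/10))^3*(rational part) = -3*ξ/5 - 1.
Order-3 pole: residue = g''(a)/2; g''(7/10) = 0, so the residue is 0.
List the singular points by increasing real part (a conjugate pair: the negative imaginary part first).

Radius of convergence at 0: 7/10.
At -4/3: a logarithmic branch point.
At 7/10: a pole of order 3; residue 0.


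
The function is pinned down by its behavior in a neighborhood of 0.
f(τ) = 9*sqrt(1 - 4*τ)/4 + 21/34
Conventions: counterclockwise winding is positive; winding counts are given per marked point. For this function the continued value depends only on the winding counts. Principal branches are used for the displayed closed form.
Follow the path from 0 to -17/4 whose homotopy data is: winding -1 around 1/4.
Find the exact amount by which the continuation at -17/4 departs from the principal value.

Continued minus principal equals -(27/2)*sqrt(2).

The rational part is single-valued and drops out of the difference; each branch term changes only by its own monodromy.
(9/4)*sqrt(1 - τ/(1/4)): winding -1 is odd, the square root flips sign, contributing -2*(9/4)*sqrt(1 - (-17/4)/(1/4)) = -2*(9/4)*sqrt(18) = -(27/2)*sqrt(2).
Summing the contributions at τ = -17/4 gives -(27/2)*sqrt(2).


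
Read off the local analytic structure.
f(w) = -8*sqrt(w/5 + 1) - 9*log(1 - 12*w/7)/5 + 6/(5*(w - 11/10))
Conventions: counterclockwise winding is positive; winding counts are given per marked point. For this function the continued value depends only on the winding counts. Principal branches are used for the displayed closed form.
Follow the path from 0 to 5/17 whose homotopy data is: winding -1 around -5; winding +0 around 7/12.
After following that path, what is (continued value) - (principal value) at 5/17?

The rational part is single-valued and drops out of the difference; each branch term changes only by its own monodromy.
(-9/5)*log(1 - w/(7/12)): winding 0 around 7/12, so this term returns to its principal value, contribution 0.
(-8)*sqrt(1 - w/(-5)): winding -1 is odd, the square root flips sign, contributing -2*(-8)*sqrt(1 - (5/17)/(-5)) = -2*(-8)*sqrt(18/17) = (48/17)*sqrt(34).
Summing the contributions at w = 5/17 gives (48/17)*sqrt(34).

Continued minus principal equals (48/17)*sqrt(34).


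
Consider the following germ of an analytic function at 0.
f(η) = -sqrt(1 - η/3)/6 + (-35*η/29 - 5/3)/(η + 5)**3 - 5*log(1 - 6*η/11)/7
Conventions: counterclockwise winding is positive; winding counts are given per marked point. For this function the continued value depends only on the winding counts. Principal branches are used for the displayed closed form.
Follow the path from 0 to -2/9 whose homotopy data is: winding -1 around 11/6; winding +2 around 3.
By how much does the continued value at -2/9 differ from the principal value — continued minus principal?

Continued minus principal equals (10/7)*pi*i.

The rational part is single-valued and drops out of the difference; each branch term changes only by its own monodromy.
(-5/7)*log(1 - η/(11/6)): each positive loop around 11/6 adds 2*pi*i to the log, so winding -1 contributes (-5/7)*(-1)*2*pi*i = (10/7)*pi*i.
(-1/6)*sqrt(1 - η/(3)): winding +2 is even, the square root returns to the same sheet, contribution 0.
Summing the contributions at η = -2/9 gives (10/7)*pi*i.


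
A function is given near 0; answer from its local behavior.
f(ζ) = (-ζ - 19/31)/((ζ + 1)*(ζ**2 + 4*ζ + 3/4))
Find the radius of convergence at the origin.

Denominator factor (ζ**2 + 4*ζ + 3/4): discriminant 13, real irrational roots -2 + (1/2)*sqrt(13) and -2 - (1/2)*sqrt(13); poles of order 1, moduli 2 - (1/2)*sqrt(13) and 2 + (1/2)*sqrt(13).
Denominator factor (ζ + 1): pole of order 1 at -1, modulus 1.
The radius of convergence is the smallest modulus among the singular points: 2 - (1/2)*sqrt(13).

The radius of convergence is 2 - (1/2)*sqrt(13).


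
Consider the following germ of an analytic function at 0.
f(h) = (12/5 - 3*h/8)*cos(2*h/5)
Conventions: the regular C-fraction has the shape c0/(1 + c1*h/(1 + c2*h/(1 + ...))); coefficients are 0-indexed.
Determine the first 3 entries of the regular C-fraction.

Taylor coefficients (expand at 0): a_0 = 12/5, a_1 = -3/8, a_2 = -24/125.
c0 = a_0 = 12/5. Peel one level at a time: if S = 1 + c*h/S' with S'(0) = 1, then c is the h-coefficient of S and S' = c*h/(S - 1).
S_1 = c0/f = 1 + (5/32)*h + (2673/25600)*h^2 + ...; c1 = 5/32.
S_2 = c1*h/(S_1 - 1) = 1 + (-2673/4000)*h + ...; c2 = -2673/4000.

The regular C-fraction coefficients are [12/5, 5/32, -2673/4000].


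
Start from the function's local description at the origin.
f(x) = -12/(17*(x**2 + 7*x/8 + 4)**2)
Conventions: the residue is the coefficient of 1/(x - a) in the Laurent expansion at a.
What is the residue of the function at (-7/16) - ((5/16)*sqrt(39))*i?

The residue is -((4096/1077375)*sqrt(39))*i.

The factor x**2 + 7*x/8 + 4 splits as (x - a)(x - a') with a = (-7/16) - ((5/16)*sqrt(39))*i, a' = (-7/16) + ((5/16)*sqrt(39))*i. At the order-2 pole a set g(x) = (x - a)^2*f(x) = [-12/17] / (x - a')^2.
Order-2 pole: residue = g'(a); g'((-7/16) - ((5/16)*sqrt(39))*i) = -((4096/1077375)*sqrt(39))*i, so the residue is -((4096/1077375)*sqrt(39))*i.


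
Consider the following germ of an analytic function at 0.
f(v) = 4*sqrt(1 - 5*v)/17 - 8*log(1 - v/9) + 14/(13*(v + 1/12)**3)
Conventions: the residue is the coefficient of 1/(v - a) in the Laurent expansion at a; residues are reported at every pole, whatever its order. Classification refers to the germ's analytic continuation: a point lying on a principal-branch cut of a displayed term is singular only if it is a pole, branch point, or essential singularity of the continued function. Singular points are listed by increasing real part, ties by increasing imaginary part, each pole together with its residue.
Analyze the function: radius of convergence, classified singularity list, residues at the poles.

Denominator factor (v + 1/12)^3: pole of order 3 at -1/12, modulus 1/12.
Branch term (-8)*log(1 - v/(9)): its argument vanishes at v = 9, a logarithmic branch point, modulus 9.
Branch term (4/17)*sqrt(1 - v/(1/5)): its argument vanishes at v = 1/5, a square-root branch point, modulus 1/5.
The radius of convergence is the smallest modulus among the singular points: 1/12.
The branch terms are analytic at -1/12 and contribute nothing to the residue; only the rational part matters.
At the order-3 pole -1/12 set g(v) = (v - (-1/12))^3*(rational part) = 14/13.
Order-3 pole: residue = g''(a)/2; g''(-1/12) = 0, so the residue is 0.
List the singular points by increasing real part (a conjugate pair: the negative imaginary part first).

Radius of convergence at 0: 1/12.
At -1/12: a pole of order 3; residue 0.
At 1/5: an algebraic (square-root) branch point.
At 9: a logarithmic branch point.


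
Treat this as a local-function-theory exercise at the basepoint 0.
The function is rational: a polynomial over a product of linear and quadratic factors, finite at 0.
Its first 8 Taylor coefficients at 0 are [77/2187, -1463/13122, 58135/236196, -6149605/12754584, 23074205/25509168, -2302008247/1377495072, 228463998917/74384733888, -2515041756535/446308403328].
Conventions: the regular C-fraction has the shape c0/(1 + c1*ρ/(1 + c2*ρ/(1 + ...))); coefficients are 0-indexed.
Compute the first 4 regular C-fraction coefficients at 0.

The regular C-fraction coefficients are [77/2187, 19/6, -164/171, 12040/21033].

Taylor coefficients (read off): a_0 = 77/2187, a_1 = -1463/13122, a_2 = 58135/236196, a_3 = -6149605/12754584.
c0 = a_0 = 77/2187. Peel one level at a time: if S = 1 + c*ρ/S' with S'(0) = 1, then c is the ρ-coefficient of S and S' = c*ρ/(S - 1).
S_1 = c0/f = 1 + (19/6)*ρ + (82/27)*ρ^2 + ...; c1 = 19/6.
S_2 = c1*ρ/(S_1 - 1) = 1 + (-164/171)*ρ + (48160/87723)*ρ^2 + ...; c2 = -164/171.
S_3 = c2*ρ/(S_2 - 1) = 1 + (12040/21033)*ρ + ...; c3 = 12040/21033.


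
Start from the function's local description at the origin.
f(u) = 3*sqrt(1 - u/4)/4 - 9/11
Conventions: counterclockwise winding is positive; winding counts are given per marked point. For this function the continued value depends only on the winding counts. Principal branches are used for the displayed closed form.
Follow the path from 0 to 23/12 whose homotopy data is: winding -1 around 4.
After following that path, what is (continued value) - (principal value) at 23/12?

The rational part is single-valued and drops out of the difference; each branch term changes only by its own monodromy.
(3/4)*sqrt(1 - u/(4)): winding -1 is odd, the square root flips sign, contributing -2*(3/4)*sqrt(1 - (23/12)/(4)) = -2*(3/4)*sqrt(25/48) = -(5/8)*sqrt(3).
Summing the contributions at u = 23/12 gives -(5/8)*sqrt(3).

Continued minus principal equals -(5/8)*sqrt(3).


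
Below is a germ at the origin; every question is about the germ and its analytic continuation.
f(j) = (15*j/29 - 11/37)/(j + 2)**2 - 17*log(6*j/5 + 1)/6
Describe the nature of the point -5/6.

The point is a logarithmic branch point.

The term (-17/6)*log(1 - j/(-5/6)) has argument 1 - -5/6/(-5/6) = 0 at -5/6: a logarithmic (infinitely-sheeted) branch point; the remaining terms are analytic or single-valued there.


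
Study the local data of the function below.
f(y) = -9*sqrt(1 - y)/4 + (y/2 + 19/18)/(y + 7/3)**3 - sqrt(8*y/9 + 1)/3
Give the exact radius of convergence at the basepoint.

The radius of convergence is 1.

Denominator factor (y + 7/3)^3: pole of order 3 at -7/3, modulus 7/3.
Branch term (-1/3)*sqrt(1 - y/(-9/8)): its argument vanishes at y = -9/8, a square-root branch point, modulus 9/8.
Branch term (-9/4)*sqrt(1 - y/(1)): its argument vanishes at y = 1, a square-root branch point, modulus 1.
The radius of convergence is the smallest modulus among the singular points: 1.


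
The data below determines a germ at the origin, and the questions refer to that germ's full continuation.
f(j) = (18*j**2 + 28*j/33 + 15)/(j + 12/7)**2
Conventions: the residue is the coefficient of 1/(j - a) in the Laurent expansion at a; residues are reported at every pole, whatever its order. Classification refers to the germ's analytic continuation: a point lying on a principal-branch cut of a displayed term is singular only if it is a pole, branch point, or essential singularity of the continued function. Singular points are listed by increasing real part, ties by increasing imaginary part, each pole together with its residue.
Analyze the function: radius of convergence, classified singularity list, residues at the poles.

Denominator factor (j + 12/7)^2: pole of order 2 at -12/7, modulus 12/7.
The radius of convergence is the smallest modulus among the singular points: 12/7.
At the order-2 pole -12/7 set g(j) = (j - (-12/7))^2*f(j) = 18*j**2 + 28*j/33 + 15.
Order-2 pole: residue = g'(a); g'(-12/7) = -14060/231, so the residue is -14060/231.

Radius of convergence at 0: 12/7.
At -12/7: a pole of order 2; residue -14060/231.


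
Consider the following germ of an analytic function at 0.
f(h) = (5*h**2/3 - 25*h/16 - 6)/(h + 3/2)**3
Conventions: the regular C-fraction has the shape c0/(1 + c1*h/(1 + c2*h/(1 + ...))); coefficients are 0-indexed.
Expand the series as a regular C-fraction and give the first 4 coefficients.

Taylor coefficients (expand at 0): a_0 = -16/9, a_1 = 167/54, a_2 = -269/81, a_3 = 740/243.
c0 = a_0 = -16/9. Peel one level at a time: if S = 1 + c*h/S' with S'(0) = 1, then c is the h-coefficient of S and S' = c*h/(S - 1).
S_1 = c0/f = 1 + (167/96)*h + (10673/9216)*h^2 + ...; c1 = 167/96.
S_2 = c1*h/(S_1 - 1) = 1 + (-10673/16032)*h + (42284/251001)*h^2 + ...; c2 = -10673/16032.
S_3 = c2*h/(S_2 - 1) = 1 + (1353088/5347173)*h + ...; c3 = 1353088/5347173.

The regular C-fraction coefficients are [-16/9, 167/96, -10673/16032, 1353088/5347173].


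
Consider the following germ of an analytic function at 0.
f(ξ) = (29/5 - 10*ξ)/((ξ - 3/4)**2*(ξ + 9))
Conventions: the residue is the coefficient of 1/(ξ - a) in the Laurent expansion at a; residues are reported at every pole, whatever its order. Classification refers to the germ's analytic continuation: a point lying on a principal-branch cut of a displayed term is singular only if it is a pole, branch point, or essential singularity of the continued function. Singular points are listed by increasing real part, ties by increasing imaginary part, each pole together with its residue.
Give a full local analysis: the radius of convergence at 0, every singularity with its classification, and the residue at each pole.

Radius of convergence at 0: 3/4.
At -9: a pole of order 1; residue 7664/7605.
At 3/4: a pole of order 2; residue -7664/7605.

Denominator factor (ξ + 9): pole of order 1 at -9, modulus 9.
Denominator factor (ξ - 3/4)^2: pole of order 2 at 3/4, modulus 3/4.
The radius of convergence is the smallest modulus among the singular points: 3/4.
At the order-1 pole -9 set g(ξ) = (ξ - (-9))*f(ξ) = (29/5 - 10*ξ)/(ξ - 3/4)**2.
Simple pole: residue = g(a) at a = -9, which is 7664/7605.
At the order-2 pole 3/4 set g(ξ) = (ξ - (3/4))^2*f(ξ) = (29/5 - 10*ξ)/(ξ + 9).
Order-2 pole: residue = g'(a); g'(3/4) = -7664/7605, so the residue is -7664/7605.
List the singular points by increasing real part (a conjugate pair: the negative imaginary part first).


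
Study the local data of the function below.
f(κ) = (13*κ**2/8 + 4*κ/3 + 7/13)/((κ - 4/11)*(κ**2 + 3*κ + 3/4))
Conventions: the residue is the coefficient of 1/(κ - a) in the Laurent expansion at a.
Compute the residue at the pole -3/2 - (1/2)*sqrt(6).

The factor κ**2 + 3*κ + 3/4 splits as (κ - a)(κ - a') with a = -3/2 - (1/2)*sqrt(6), a' = -3/2 + (1/2)*sqrt(6). At the order-1 pole a set g(κ) = (κ - a)*f(κ) = [(13*κ**2/8 + 4*κ/3 + 7/13)/(κ - 4/11)] / (κ - a').
Simple pole: residue = g(a) at a = -3/2 - (1/2)*sqrt(6), which is 297209/595920 + (111419/397280)*sqrt(6).

The residue is 297209/595920 + (111419/397280)*sqrt(6).


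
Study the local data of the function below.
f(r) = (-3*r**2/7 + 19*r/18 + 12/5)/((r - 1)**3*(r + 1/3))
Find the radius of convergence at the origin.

Denominator factor (r - 1)^3: pole of order 3 at 1, modulus 1.
Denominator factor (r + 1/3): pole of order 1 at -1/3, modulus 1/3.
The radius of convergence is the smallest modulus among the singular points: 1/3.

The radius of convergence is 1/3.


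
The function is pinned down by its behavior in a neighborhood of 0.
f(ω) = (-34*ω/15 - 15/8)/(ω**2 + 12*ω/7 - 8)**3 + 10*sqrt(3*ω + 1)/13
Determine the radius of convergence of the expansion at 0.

Denominator factor (ω**2 + 12*ω/7 - 8)^3: discriminant 1712/49, real irrational roots -6/7 + (2/7)*sqrt(107) and -6/7 - (2/7)*sqrt(107); poles of order 3, moduli -6/7 + (2/7)*sqrt(107) and 6/7 + (2/7)*sqrt(107).
Branch term (10/13)*sqrt(1 - ω/(-1/3)): its argument vanishes at ω = -1/3, a square-root branch point, modulus 1/3.
The radius of convergence is the smallest modulus among the singular points: 1/3.

The radius of convergence is 1/3.


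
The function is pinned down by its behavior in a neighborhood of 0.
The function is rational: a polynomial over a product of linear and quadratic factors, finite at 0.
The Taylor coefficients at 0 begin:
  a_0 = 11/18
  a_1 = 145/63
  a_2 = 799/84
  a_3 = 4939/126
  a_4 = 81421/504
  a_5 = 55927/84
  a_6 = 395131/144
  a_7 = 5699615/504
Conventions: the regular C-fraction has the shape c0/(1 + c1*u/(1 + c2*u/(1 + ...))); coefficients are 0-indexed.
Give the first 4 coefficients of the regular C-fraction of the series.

Taylor coefficients (read off): a_0 = 11/18, a_1 = 145/63, a_2 = 799/84, a_3 = 4939/126.
c0 = a_0 = 11/18. Peel one level at a time: if S = 1 + c*u/S' with S'(0) = 1, then c is the u-coefficient of S and S' = c*u/(S - 1).
S_1 = c0/f = 1 + (-290/77)*u + (-16369/11858)*u^2 + ...; c1 = -290/77.
S_2 = c1*u/(S_1 - 1) = 1 + (-16369/44660)*u + (16369/336400)*u^2 + ...; c2 = -16369/44660.
S_3 = c2*u/(S_2 - 1) = 1 + (77/580)*u + ...; c3 = 77/580.

The regular C-fraction coefficients are [11/18, -290/77, -16369/44660, 77/580].


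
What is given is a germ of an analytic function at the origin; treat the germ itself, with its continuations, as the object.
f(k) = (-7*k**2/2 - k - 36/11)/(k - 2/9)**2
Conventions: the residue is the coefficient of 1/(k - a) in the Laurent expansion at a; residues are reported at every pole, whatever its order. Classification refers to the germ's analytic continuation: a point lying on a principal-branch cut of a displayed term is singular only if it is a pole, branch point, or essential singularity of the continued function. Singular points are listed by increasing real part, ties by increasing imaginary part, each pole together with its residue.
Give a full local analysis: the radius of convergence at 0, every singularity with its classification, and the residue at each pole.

Denominator factor (k - 2/9)^2: pole of order 2 at 2/9, modulus 2/9.
The radius of convergence is the smallest modulus among the singular points: 2/9.
At the order-2 pole 2/9 set g(k) = (k - (2/9))^2*f(k) = -7*k**2/2 - k - 36/11.
Order-2 pole: residue = g'(a); g'(2/9) = -23/9, so the residue is -23/9.

Radius of convergence at 0: 2/9.
At 2/9: a pole of order 2; residue -23/9.


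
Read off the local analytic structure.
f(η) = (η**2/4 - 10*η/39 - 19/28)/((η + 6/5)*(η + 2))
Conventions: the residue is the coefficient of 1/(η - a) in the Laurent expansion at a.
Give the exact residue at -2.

At the order-1 pole -2 set g(η) = (η - (-2))*f(η) = (η**2/4 - 10*η/39 - 19/28)/(η + 6/5).
Simple pole: residue = g(a) at a = -2, which is -4555/4368.

The residue is -4555/4368.


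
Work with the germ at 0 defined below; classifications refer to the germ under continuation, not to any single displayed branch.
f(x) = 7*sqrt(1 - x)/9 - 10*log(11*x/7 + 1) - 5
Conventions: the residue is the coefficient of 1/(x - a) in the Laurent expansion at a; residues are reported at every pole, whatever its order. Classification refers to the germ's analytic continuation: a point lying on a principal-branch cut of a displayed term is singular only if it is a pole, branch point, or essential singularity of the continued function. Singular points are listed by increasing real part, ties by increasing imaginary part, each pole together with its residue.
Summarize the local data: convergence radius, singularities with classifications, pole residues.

Branch term (-10)*log(1 - x/(-7/11)): its argument vanishes at x = -7/11, a logarithmic branch point, modulus 7/11.
Branch term (7/9)*sqrt(1 - x/(1)): its argument vanishes at x = 1, a square-root branch point, modulus 1.
The radius of convergence is the smallest modulus among the singular points: 7/11.
List the singular points by increasing real part (a conjugate pair: the negative imaginary part first).

Radius of convergence at 0: 7/11.
At -7/11: a logarithmic branch point.
At 1: an algebraic (square-root) branch point.


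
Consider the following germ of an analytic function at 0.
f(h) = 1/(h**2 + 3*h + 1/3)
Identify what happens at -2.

The point is a regular point.

Denominator factors: h**2 + 3*h + 1/3 = -5/3 at h = -2 — none vanishes.
So the germ continues analytically to -2.


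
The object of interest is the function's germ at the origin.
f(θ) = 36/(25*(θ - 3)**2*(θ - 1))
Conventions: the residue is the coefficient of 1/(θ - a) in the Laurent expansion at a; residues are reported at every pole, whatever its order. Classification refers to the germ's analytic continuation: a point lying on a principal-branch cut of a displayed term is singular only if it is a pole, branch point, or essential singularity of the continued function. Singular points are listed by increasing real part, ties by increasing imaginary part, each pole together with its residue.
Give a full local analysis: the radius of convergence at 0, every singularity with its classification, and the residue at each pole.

Radius of convergence at 0: 1.
At 1: a pole of order 1; residue 9/25.
At 3: a pole of order 2; residue -9/25.

Denominator factor (θ - 3)^2: pole of order 2 at 3, modulus 3.
Denominator factor (θ - 1): pole of order 1 at 1, modulus 1.
The radius of convergence is the smallest modulus among the singular points: 1.
At the order-1 pole 1 set g(θ) = (θ - (1))*f(θ) = 36/(25*(θ - 3)**2).
Simple pole: residue = g(a) at a = 1, which is 9/25.
At the order-2 pole 3 set g(θ) = (θ - (3))^2*f(θ) = 36/(25*(θ - 1)).
Order-2 pole: residue = g'(a); g'(3) = -9/25, so the residue is -9/25.
List the singular points by increasing real part (a conjugate pair: the negative imaginary part first).


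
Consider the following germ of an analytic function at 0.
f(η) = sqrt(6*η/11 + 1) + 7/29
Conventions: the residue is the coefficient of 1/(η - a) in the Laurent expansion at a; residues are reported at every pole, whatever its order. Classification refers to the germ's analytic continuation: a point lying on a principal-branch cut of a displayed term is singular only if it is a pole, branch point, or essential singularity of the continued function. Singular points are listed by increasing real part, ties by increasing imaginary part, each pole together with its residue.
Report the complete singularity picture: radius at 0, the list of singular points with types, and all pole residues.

Radius of convergence at 0: 11/6.
At -11/6: an algebraic (square-root) branch point.

Branch term (1)*sqrt(1 - η/(-11/6)): its argument vanishes at η = -11/6, a square-root branch point, modulus 11/6.
The radius of convergence is the smallest modulus among the singular points: 11/6.


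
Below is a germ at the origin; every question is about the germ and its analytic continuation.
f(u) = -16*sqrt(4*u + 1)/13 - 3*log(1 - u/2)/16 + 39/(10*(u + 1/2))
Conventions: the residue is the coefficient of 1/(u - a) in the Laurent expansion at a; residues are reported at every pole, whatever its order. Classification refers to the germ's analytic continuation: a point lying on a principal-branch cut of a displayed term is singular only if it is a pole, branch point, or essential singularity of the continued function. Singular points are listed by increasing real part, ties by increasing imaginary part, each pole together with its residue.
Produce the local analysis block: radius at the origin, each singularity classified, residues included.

Denominator factor (u + 1/2): pole of order 1 at -1/2, modulus 1/2.
Branch term (-16/13)*sqrt(1 - u/(-1/4)): its argument vanishes at u = -1/4, a square-root branch point, modulus 1/4.
Branch term (-3/16)*log(1 - u/(2)): its argument vanishes at u = 2, a logarithmic branch point, modulus 2.
The radius of convergence is the smallest modulus among the singular points: 1/4.
The branch terms are analytic at -1/2 and contribute nothing to the residue; only the rational part matters.
At the order-1 pole -1/2 set g(u) = (u - (-1/2))*(rational part) = 39/10.
Simple pole: residue = g(a) at a = -1/2, which is 39/10.
List the singular points by increasing real part (a conjugate pair: the negative imaginary part first).

Radius of convergence at 0: 1/4.
At -1/2: a pole of order 1; residue 39/10.
At -1/4: an algebraic (square-root) branch point.
At 2: a logarithmic branch point.


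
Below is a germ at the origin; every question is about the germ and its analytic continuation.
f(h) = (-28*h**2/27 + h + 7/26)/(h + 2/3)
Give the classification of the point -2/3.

The point is a pole of order 1.

The denominator factor h + 2/3 vanishes at -2/3 and appears to the power 1; the numerator there equals -5423/6318, nonzero, and no other factor vanishes.
Hence a pole whose order is the multiplicity, 1.
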